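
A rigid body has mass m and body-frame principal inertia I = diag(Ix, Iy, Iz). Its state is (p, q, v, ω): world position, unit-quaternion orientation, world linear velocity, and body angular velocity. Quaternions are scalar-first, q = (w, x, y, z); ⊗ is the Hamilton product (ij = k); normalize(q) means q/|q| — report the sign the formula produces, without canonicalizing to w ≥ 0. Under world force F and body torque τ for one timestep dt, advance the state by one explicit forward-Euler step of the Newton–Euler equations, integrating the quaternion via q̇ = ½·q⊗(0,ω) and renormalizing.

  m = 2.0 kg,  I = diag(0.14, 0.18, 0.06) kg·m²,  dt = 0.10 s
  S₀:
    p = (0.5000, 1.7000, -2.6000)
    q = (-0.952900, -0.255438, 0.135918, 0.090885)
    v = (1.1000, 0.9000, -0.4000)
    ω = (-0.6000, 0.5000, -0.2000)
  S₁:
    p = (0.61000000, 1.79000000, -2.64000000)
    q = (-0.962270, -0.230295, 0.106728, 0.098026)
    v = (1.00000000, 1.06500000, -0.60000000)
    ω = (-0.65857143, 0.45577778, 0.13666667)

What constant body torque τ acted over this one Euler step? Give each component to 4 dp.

τ = (-0.0700, -0.0700, 0.1900)

rate change Δω = (-0.05857143, -0.04422222, 0.33666667)
precession coupling = (0.0120, 0.0096, -0.0120)
τ = I·(Δω/dt) + ω₀×(Iω₀) = (-0.0700, -0.0700, 0.1900)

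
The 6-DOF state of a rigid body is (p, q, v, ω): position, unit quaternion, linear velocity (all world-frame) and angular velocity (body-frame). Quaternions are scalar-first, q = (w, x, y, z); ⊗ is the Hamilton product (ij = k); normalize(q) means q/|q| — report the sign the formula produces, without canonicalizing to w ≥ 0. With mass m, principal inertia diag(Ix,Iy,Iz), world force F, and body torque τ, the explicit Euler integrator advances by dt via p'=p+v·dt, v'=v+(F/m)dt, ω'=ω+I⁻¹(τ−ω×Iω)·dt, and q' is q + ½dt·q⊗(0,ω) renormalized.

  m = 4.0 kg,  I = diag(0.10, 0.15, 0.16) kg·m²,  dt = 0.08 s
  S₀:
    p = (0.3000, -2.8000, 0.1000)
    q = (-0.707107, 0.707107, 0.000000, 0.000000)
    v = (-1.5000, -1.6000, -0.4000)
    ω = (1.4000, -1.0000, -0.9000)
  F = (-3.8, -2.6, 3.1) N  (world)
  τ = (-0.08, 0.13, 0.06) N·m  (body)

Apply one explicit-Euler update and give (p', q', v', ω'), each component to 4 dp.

a = (-0.9500, -0.6500, 0.7750)
p + v·dt = (0.1800, -2.9280, 0.0680)
v' = v + a·dt = (-1.5760, -1.6520, -0.3380)
ω×(Iω) gyroscopic = (0.0090, 0.0756, -0.0700)
α = I⁻¹(τ − ω×Iω) = (-0.8900, 0.3627, 0.8125)
ω + α·dt = (1.3288, -0.9710, -0.8350)
q⊗(0,ω) = (-0.9899498, -0.9899498, 1.3435033, -0.0707107)
q + ½dt·q⊗(0,ω), renormalized = (-0.7445, 0.6655, 0.0536, -0.0028)

p' = (0.1800, -2.9280, 0.0680)
q' = (-0.7445, 0.6655, 0.0536, -0.0028)
v' = (-1.5760, -1.6520, -0.3380)
ω' = (1.3288, -0.9710, -0.8350)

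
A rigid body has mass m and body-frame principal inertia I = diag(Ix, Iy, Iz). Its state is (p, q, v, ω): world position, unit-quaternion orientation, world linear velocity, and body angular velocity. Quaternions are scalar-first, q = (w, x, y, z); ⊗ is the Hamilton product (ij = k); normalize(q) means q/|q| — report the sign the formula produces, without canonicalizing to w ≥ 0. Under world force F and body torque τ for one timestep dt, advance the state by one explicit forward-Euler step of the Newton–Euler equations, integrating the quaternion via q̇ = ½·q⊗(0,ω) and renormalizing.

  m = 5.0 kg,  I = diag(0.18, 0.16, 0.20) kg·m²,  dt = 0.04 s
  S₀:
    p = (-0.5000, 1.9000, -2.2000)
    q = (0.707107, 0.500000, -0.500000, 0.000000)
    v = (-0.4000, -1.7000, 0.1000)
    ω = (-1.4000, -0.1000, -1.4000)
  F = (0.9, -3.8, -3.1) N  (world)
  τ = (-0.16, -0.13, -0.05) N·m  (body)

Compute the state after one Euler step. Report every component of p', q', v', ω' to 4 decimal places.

a = (0.1800, -0.7600, -0.6200)
new position p' = (-0.5160, 1.8320, -2.1960)
v + (F/m)dt = (-0.3928, -1.7304, 0.0752)
gyro term ω×Iω = (0.0056, -0.0392, -0.0028)
α = I⁻¹(τ − ω×Iω) = (-0.9200, -0.5675, -0.2360)
ω + α·dt = (-1.4368, -0.1227, -1.4094)
q⊗(0,ω) = (0.6500000, -0.2899498, 0.6292893, -1.7399498)
updated quaternion q' = (0.7195, 0.4938, -0.4870, -0.0348)

p' = (-0.5160, 1.8320, -2.1960)
q' = (0.7195, 0.4938, -0.4870, -0.0348)
v' = (-0.3928, -1.7304, 0.0752)
ω' = (-1.4368, -0.1227, -1.4094)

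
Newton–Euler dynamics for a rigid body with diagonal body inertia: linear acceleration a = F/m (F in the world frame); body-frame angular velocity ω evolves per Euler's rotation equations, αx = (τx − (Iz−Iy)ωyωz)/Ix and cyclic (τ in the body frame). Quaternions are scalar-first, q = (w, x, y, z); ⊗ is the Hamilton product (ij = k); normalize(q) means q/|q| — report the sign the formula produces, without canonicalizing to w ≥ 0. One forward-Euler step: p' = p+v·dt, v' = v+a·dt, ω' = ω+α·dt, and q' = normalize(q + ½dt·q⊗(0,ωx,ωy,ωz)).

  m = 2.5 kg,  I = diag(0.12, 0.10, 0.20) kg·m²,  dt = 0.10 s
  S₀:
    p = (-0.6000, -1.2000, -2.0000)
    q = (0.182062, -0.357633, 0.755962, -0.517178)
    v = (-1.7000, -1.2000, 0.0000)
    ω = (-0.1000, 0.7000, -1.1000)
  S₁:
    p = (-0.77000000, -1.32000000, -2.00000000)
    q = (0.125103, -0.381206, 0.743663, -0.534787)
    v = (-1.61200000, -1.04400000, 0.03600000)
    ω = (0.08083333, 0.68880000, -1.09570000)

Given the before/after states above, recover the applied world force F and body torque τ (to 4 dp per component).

F = (2.2000, 3.9000, 0.9000)
τ = (0.1400, -0.0200, 0.0100)

Δω = ω₁−ω₀ = (0.18083333, -0.01120000, 0.00430000)
ω₀×(Iω₀) = (-0.0770, -0.0088, 0.0014)
τ = I·(Δω/dt) + ω₀×(Iω₀) = (0.1400, -0.0200, 0.0100)
v₁ − v₀ = (0.08800000, 0.15600000, 0.03600000)
applied force F = (2.2000, 3.9000, 0.9000)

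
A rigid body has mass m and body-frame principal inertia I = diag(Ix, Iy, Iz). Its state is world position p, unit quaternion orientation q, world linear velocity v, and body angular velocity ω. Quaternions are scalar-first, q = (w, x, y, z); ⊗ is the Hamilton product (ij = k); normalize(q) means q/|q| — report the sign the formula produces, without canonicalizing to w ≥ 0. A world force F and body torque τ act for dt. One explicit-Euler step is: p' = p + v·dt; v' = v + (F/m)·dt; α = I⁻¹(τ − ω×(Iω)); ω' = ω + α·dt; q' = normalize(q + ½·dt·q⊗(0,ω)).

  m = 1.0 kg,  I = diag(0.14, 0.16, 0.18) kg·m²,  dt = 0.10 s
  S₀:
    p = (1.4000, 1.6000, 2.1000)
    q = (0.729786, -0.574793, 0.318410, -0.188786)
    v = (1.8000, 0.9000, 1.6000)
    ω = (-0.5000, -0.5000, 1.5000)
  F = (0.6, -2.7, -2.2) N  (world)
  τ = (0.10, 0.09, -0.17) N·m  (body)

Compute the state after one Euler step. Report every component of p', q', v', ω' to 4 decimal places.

p' = (1.5800, 1.6900, 2.2600)
q' = (0.7350, -0.5719, 0.3468, -0.1113)
v' = (1.8600, 0.6300, 1.3800)
ω' = (-0.4179, -0.4625, 1.4028)

gyro term ω×Iω = (-0.0150, 0.0300, 0.0050)
angular accel α = (0.8214, 0.3750, -0.9722)
ω' = ω + α·dt = (-0.4179, -0.4625, 1.4028)
2q̇ = q⊗(0,ω) = (0.1549875, 0.0183290, 0.5916895, 1.5412805)
updated quaternion q' = (0.7350, -0.5719, 0.3468, -0.1113)
new position p' = (1.5800, 1.6900, 2.2600)
new velocity v' = (1.8600, 0.6300, 1.3800)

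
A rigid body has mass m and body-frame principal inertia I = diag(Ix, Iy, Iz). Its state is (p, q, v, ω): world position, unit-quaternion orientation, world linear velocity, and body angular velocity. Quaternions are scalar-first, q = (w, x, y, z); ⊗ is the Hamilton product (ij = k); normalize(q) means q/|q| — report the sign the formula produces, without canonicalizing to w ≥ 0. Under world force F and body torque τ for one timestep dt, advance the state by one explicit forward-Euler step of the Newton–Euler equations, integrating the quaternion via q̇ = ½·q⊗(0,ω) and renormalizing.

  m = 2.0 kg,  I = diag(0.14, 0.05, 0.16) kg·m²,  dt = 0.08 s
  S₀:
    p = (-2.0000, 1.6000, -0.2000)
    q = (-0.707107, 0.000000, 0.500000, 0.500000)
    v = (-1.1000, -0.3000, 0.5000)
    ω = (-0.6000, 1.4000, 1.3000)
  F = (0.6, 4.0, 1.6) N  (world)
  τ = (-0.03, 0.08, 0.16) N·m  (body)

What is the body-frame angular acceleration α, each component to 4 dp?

ω×(Iω) gyroscopic = (0.2002, 0.0156, 0.0756)
angular accel α = (-1.6443, 1.2880, 0.5275)

α = (-1.6443, 1.2880, 0.5275)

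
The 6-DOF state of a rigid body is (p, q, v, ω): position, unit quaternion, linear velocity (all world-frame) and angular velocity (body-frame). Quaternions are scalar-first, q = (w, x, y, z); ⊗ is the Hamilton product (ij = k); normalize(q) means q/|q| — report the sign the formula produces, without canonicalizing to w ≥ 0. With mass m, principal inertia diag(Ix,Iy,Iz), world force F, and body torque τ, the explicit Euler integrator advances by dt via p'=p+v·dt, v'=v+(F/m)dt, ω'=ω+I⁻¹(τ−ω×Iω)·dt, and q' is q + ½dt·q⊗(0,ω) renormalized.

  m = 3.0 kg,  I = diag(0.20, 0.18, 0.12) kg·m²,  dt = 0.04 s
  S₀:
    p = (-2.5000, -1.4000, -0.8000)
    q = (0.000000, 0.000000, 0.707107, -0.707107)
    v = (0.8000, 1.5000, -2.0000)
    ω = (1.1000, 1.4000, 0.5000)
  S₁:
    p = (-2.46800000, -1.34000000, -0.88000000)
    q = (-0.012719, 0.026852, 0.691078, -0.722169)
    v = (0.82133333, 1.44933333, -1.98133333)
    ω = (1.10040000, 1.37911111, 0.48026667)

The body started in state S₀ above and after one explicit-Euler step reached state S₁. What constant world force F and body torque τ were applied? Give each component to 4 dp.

Δv = v₁−v₀ = (0.02133333, -0.05066667, 0.01866667)
applied force F = (1.6000, -3.8000, 1.4000)
rate change Δω = (0.00040000, -0.02088889, -0.01973333)
precession coupling = (-0.0420, 0.0440, -0.0308)
τ = I·(Δω/dt) + ω₀×(Iω₀) = (-0.0400, -0.0500, -0.0900)

F = (1.6000, -3.8000, 1.4000)
τ = (-0.0400, -0.0500, -0.0900)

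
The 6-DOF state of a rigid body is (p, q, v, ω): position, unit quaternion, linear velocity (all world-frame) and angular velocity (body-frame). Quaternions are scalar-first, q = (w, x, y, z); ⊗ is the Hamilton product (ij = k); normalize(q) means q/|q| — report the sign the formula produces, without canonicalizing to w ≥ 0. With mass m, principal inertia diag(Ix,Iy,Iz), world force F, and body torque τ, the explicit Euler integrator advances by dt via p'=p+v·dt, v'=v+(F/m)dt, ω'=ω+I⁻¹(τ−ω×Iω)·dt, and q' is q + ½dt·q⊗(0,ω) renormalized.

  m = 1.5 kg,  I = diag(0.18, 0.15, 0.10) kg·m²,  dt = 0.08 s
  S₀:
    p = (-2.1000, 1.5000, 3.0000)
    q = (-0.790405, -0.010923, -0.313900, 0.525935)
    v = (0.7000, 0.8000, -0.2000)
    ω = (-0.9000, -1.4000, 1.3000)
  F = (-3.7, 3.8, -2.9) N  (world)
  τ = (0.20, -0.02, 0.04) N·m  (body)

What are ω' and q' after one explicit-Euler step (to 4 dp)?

ω' = (-0.8516, -1.3607, 1.3622)
q' = (-0.8328, 0.0306, -0.2870, 0.4725)

(τ − ω×Iω)/I = (0.6056, 0.4907, 0.7780)
new body rate ω' = (-0.8516, -1.3607, 1.3622)
q⊗(0,ω) = (-1.1330062, 1.0396035, 0.6474254, -1.2947443)
q' = normalize(q + ½dt·q⊗(0,ω)) = (-0.8328, 0.0306, -0.2870, 0.4725)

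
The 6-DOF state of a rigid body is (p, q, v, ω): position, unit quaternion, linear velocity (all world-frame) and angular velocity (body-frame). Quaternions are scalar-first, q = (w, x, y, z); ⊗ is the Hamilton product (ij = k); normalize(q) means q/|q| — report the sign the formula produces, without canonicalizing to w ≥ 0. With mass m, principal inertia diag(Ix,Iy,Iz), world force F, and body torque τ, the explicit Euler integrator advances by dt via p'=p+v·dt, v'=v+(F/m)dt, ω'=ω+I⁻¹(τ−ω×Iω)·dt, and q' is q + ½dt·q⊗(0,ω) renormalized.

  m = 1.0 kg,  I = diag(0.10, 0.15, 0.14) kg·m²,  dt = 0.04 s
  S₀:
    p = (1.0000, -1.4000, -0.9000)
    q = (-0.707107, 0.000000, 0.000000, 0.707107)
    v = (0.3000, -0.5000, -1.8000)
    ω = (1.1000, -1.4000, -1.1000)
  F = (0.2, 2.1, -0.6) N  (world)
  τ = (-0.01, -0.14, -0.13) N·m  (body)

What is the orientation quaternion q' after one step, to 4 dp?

q' = (-0.6909, 0.0042, 0.0353, 0.7220)

q⊗(0,ω) = (0.7778177, 0.2121321, 1.7677675, 0.7778177)
updated quaternion q' = (-0.6909, 0.0042, 0.0353, 0.7220)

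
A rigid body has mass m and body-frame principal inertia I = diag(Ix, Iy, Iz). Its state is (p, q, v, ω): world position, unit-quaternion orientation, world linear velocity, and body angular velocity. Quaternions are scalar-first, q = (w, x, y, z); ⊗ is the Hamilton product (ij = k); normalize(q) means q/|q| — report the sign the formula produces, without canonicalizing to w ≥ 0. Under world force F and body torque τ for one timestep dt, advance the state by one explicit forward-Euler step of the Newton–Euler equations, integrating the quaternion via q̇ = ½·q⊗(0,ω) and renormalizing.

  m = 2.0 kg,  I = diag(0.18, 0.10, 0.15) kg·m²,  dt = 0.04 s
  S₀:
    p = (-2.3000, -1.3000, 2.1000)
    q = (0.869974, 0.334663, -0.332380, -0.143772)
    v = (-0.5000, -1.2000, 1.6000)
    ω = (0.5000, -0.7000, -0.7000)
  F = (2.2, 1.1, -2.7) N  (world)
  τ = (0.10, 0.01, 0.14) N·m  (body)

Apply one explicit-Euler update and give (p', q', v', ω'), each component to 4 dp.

gyro term ω×Iω = (0.0245, -0.0105, 0.0280)
α = I⁻¹(τ − ω×Iω) = (0.4194, 0.2050, 0.7467)
ω + α·dt = (0.5168, -0.6918, -0.6701)
q⊗(0,ω) = (-0.5006379, 0.5670126, -0.4466037, -0.6770559)
updated quaternion q' = (0.8597, 0.3459, -0.3412, -0.1573)
linear accel F/m = (1.1000, 0.5500, -1.3500)
new position p' = (-2.3200, -1.3480, 2.1640)
v + (F/m)dt = (-0.4560, -1.1780, 1.5460)

p' = (-2.3200, -1.3480, 2.1640)
q' = (0.8597, 0.3459, -0.3412, -0.1573)
v' = (-0.4560, -1.1780, 1.5460)
ω' = (0.5168, -0.6918, -0.6701)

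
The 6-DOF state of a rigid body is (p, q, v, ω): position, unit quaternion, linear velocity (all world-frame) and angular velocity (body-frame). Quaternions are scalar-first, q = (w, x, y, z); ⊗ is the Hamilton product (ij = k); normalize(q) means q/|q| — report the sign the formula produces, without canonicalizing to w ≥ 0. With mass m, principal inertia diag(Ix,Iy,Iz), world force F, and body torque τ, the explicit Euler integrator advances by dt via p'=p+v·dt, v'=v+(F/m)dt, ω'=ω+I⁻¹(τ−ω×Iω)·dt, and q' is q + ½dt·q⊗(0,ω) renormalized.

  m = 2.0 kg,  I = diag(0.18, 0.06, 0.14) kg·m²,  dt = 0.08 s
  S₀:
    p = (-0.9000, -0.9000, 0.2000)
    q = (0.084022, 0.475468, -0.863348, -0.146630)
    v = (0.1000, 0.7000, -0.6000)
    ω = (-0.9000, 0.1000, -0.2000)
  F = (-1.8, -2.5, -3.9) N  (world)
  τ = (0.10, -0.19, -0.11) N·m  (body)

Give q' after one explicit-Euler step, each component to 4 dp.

2q̇ = q⊗(0,ω) = (0.4849300, 0.1117128, 0.2354628, -0.7462708)
q' = normalize(q + ½dt·q⊗(0,ω)) = (0.1033, 0.4796, -0.8533, -0.1764)

q' = (0.1033, 0.4796, -0.8533, -0.1764)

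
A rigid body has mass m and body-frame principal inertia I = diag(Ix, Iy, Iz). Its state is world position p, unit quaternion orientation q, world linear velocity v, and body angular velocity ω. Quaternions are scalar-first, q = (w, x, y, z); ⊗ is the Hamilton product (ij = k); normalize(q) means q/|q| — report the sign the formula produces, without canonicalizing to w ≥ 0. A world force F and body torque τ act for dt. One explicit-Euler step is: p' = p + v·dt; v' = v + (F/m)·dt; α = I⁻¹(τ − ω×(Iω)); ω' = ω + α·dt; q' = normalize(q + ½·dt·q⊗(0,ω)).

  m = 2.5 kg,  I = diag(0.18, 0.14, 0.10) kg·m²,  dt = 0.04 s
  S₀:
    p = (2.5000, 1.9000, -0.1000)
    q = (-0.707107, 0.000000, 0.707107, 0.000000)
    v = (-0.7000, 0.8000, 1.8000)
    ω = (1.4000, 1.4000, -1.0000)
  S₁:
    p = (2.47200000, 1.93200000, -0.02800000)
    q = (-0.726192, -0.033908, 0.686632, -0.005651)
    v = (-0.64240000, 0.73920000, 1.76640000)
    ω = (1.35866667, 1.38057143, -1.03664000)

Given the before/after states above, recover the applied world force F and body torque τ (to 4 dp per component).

ω₁ − ω₀ = (-0.04133333, -0.01942857, -0.03664000)
applied torque τ = (-0.1300, -0.1800, -0.1700)
velocity change Δv = (0.05760000, -0.06080000, -0.03360000)
F = m·Δv/dt = (3.6000, -3.8000, -2.1000)

F = (3.6000, -3.8000, -2.1000)
τ = (-0.1300, -0.1800, -0.1700)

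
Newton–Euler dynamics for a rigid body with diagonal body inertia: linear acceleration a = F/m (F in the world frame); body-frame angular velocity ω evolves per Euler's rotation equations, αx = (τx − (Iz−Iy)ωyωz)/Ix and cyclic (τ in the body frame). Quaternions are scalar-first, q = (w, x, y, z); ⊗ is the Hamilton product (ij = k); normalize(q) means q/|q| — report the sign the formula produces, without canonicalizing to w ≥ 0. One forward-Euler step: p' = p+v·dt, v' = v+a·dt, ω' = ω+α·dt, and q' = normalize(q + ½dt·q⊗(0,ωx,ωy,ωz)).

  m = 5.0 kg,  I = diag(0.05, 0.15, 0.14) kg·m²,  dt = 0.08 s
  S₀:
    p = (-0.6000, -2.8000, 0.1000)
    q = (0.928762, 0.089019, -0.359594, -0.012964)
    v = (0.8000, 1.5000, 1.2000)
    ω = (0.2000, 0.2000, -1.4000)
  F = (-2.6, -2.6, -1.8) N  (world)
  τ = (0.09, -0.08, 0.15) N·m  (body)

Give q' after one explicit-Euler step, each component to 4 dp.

q' = (0.9287, 0.1165, -0.3467, -0.0613)

Hamilton product q⊗(0,ω) = (0.0359654, 0.6917768, 0.3077862, -1.2105442)
q' = normalize(q + ½dt·q⊗(0,ω)) = (0.9287, 0.1165, -0.3467, -0.0613)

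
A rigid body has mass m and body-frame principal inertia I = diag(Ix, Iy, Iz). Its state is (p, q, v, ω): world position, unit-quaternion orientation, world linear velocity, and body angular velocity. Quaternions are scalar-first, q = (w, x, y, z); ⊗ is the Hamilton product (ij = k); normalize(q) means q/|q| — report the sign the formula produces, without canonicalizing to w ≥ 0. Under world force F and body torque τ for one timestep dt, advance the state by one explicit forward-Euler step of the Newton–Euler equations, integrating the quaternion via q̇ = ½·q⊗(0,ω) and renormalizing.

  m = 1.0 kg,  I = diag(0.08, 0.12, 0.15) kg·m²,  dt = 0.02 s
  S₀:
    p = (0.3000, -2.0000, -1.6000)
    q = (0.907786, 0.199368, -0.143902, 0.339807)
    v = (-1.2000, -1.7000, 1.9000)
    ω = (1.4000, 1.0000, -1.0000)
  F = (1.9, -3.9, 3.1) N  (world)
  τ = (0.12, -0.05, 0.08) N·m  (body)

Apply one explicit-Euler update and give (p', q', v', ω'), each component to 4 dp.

a = (1.9000, -3.9000, 3.1000)
new position p' = (0.2760, -2.0340, -1.5620)
v' = v + a·dt = (-1.1620, -1.7780, 1.9620)
precession coupling ω×(Iω) = (-0.0300, 0.0980, 0.0560)
α = I⁻¹(τ − ω×Iω) = (1.8750, -1.2333, 0.1600)
new body rate ω' = (1.4375, 0.9753, -0.9968)
Hamilton product q⊗(0,ω) = (0.2045938, 1.0749954, 1.5828838, -0.5069552)
q + ½dt·q⊗(0,ω), renormalized = (0.9097, 0.2101, -0.1280, 0.3347)

p' = (0.2760, -2.0340, -1.5620)
q' = (0.9097, 0.2101, -0.1280, 0.3347)
v' = (-1.1620, -1.7780, 1.9620)
ω' = (1.4375, 0.9753, -0.9968)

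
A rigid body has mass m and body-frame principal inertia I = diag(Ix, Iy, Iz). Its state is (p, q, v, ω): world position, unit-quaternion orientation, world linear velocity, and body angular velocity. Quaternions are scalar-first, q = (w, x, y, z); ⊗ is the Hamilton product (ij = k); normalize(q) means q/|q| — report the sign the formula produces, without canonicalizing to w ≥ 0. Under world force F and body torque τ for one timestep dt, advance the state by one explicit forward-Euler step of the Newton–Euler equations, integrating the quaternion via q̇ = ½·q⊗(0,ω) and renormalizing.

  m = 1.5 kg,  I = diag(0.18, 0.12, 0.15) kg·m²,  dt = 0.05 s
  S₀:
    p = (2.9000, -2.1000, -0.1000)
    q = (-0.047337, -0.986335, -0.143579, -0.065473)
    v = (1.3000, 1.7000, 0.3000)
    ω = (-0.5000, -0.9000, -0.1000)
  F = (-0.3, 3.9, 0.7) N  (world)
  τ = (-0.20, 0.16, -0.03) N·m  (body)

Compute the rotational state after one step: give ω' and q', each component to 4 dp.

ω' = (-0.5563, -0.8340, -0.1010)
q' = (-0.0630, -0.9865, -0.1441, -0.0449)

gyro term ω×Iω = (0.0027, 0.0015, -0.0270)
α = I⁻¹(τ − ω×Iω) = (-1.1261, 1.3208, -0.0200)
new body rate ω' = (-0.5563, -0.8340, -0.1010)
q⊗(0,ω) = (-0.6289359, -0.0208993, -0.0232937, 0.8206457)
updated quaternion q' = (-0.0630, -0.9865, -0.1441, -0.0449)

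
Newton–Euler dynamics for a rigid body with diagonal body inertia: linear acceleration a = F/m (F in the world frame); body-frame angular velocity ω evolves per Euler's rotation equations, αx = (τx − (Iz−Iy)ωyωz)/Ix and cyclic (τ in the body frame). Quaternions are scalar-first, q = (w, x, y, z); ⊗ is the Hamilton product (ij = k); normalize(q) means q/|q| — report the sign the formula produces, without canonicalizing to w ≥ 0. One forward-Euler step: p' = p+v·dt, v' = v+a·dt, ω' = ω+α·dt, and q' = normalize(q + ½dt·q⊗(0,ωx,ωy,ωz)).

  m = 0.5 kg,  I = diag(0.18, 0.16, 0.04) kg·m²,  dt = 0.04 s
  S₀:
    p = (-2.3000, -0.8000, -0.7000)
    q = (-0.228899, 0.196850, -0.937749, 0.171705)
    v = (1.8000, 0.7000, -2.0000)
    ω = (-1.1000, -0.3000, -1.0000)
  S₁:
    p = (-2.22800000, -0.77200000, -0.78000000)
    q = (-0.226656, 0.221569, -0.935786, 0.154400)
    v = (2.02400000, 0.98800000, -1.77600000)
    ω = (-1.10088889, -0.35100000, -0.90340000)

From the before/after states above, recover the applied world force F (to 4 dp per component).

F = (2.8000, 3.6000, 2.8000)

v₁ − v₀ = (0.22400000, 0.28800000, 0.22400000)
m·(v₁−v₀)/dt = (2.8000, 3.6000, 2.8000)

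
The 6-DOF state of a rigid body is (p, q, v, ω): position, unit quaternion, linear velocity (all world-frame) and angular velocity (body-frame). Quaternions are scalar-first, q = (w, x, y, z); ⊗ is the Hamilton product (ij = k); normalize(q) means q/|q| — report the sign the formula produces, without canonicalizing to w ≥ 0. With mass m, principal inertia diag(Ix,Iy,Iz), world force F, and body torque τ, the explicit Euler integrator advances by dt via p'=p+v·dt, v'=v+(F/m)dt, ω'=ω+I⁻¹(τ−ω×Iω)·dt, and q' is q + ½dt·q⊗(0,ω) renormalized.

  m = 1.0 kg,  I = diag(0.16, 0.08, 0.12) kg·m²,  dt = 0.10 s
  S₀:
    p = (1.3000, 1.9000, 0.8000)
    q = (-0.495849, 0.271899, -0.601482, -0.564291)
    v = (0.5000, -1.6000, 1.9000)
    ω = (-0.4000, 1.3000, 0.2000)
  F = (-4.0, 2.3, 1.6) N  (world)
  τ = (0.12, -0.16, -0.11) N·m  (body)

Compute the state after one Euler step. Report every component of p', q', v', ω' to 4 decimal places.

p + v·dt = (1.3500, 1.7400, 0.9900)
new velocity v' = (0.1000, -1.3700, 2.0600)
gyro term ω×Iω = (0.0104, -0.0032, 0.0416)
α = I⁻¹(τ − ω×Iω) = (0.6850, -1.9600, -1.2633)
new body rate ω' = (-0.3315, 1.1040, 0.0737)
Hamilton product q⊗(0,ω) = (1.0035444, 0.8116215, -0.4732671, 0.0137061)
q + ½dt·q⊗(0,ω), renormalized = (-0.4446, 0.3117, -0.6237, -0.5623)

p' = (1.3500, 1.7400, 0.9900)
q' = (-0.4446, 0.3117, -0.6237, -0.5623)
v' = (0.1000, -1.3700, 2.0600)
ω' = (-0.3315, 1.1040, 0.0737)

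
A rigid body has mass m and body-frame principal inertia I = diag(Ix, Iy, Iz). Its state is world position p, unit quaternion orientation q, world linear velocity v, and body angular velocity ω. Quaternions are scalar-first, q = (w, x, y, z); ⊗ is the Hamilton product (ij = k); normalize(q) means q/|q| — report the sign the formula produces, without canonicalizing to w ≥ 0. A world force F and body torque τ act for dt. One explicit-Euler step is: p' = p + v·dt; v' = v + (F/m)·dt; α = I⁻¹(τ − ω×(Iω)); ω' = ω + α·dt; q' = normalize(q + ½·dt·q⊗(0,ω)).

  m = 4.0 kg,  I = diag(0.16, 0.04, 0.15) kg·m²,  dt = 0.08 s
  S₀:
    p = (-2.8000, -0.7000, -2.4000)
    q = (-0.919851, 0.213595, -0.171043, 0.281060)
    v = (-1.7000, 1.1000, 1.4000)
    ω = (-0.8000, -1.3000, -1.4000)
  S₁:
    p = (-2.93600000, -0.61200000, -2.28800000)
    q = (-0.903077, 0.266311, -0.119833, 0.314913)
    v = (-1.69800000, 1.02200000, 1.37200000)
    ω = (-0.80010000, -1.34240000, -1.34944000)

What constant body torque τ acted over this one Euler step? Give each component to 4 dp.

τ = (0.2000, -0.0100, -0.0300)

rate change Δω = (-0.00010000, -0.04240000, 0.05056000)
ω₀×(Iω₀) = (0.2002, 0.0112, -0.1248)
applied torque τ = (0.2000, -0.0100, -0.0300)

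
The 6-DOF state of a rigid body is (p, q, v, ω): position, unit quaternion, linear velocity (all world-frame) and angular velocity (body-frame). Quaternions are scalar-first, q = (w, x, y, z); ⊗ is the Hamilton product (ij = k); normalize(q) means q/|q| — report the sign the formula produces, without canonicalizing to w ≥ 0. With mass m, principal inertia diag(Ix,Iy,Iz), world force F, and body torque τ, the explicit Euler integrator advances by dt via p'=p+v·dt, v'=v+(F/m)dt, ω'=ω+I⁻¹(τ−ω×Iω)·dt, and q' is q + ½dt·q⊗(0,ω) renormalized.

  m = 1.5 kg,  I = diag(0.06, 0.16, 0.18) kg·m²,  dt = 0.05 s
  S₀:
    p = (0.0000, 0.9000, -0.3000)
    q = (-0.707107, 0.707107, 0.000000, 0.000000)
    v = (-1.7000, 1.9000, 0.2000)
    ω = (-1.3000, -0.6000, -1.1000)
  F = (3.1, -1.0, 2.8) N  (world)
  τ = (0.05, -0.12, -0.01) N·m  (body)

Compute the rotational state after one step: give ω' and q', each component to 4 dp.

ω' = (-1.2693, -0.5839, -1.1244)
q' = (-0.6834, 0.7293, 0.0300, 0.0088)

precession coupling ω×(Iω) = (0.0132, -0.1716, 0.0780)
α = I⁻¹(τ − ω×Iω) = (0.6133, 0.3225, -0.4889)
new body rate ω' = (-1.2693, -0.5839, -1.1244)
q⊗(0,ω) = (0.9192391, 0.9192391, 1.2020819, 0.3535535)
q + ½dt·q⊗(0,ω), renormalized = (-0.6834, 0.7293, 0.0300, 0.0088)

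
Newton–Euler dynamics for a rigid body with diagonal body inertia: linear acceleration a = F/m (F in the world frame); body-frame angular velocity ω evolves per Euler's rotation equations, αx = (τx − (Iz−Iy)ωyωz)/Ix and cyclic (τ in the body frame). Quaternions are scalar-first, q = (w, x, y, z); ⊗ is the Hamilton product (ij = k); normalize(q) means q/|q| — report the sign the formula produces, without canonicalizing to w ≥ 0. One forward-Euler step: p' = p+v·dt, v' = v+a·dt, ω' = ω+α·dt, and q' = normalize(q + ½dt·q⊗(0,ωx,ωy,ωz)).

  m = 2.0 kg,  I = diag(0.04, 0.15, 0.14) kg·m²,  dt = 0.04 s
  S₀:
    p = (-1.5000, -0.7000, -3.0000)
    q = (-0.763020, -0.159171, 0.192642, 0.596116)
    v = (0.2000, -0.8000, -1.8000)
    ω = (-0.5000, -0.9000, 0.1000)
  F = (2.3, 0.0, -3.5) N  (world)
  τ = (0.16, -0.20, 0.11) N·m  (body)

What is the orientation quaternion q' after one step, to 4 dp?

q' = (-0.7622, -0.1404, 0.2007, 0.5993)

Hamilton product q⊗(0,ω) = (0.0341807, 0.9372786, 0.4045771, 0.1632729)
q' = normalize(q + ½dt·q⊗(0,ω)) = (-0.7622, -0.1404, 0.2007, 0.5993)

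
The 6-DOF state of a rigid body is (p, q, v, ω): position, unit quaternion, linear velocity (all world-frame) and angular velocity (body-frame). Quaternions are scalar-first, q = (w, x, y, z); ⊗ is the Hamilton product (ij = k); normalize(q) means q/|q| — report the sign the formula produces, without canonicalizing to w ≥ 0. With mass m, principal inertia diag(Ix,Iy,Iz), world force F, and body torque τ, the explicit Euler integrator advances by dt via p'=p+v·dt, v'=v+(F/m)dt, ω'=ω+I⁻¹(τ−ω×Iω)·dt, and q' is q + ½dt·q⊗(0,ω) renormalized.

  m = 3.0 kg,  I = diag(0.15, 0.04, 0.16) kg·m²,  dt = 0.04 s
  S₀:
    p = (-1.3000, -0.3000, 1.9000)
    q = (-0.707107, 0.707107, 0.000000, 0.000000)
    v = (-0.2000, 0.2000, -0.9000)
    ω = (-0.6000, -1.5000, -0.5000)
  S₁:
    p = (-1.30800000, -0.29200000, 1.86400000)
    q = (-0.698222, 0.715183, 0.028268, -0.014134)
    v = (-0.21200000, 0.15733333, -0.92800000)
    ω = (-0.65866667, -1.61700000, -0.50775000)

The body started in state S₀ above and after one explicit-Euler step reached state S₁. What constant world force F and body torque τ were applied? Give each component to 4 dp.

v₁ − v₀ = (-0.01200000, -0.04266667, -0.02800000)
applied force F = (-0.9000, -3.2000, -2.1000)
Δω = ω₁−ω₀ = (-0.05866667, -0.11700000, -0.00775000)
precession coupling = (0.0900, -0.0030, -0.0990)
applied torque τ = (-0.1300, -0.1200, -0.1300)

F = (-0.9000, -3.2000, -2.1000)
τ = (-0.1300, -0.1200, -0.1300)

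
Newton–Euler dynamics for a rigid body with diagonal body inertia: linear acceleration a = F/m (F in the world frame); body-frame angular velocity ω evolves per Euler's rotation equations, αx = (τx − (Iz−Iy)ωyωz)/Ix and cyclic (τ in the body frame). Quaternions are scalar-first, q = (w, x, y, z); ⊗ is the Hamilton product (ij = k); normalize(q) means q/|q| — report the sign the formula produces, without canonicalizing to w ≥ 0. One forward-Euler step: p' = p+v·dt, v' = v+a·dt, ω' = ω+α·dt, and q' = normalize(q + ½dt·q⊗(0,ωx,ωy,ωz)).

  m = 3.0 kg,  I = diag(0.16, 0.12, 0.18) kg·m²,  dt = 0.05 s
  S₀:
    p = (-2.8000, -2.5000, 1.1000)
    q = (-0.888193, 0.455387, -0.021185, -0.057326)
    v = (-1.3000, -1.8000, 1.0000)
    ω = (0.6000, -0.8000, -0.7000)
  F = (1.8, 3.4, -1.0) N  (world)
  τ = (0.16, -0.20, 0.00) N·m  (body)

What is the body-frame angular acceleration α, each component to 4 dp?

α = (0.7900, -1.7367, -0.1067)

gyro term ω×Iω = (0.0336, 0.0084, 0.0192)
α = I⁻¹(τ − ω×Iω) = (0.7900, -1.7367, -0.1067)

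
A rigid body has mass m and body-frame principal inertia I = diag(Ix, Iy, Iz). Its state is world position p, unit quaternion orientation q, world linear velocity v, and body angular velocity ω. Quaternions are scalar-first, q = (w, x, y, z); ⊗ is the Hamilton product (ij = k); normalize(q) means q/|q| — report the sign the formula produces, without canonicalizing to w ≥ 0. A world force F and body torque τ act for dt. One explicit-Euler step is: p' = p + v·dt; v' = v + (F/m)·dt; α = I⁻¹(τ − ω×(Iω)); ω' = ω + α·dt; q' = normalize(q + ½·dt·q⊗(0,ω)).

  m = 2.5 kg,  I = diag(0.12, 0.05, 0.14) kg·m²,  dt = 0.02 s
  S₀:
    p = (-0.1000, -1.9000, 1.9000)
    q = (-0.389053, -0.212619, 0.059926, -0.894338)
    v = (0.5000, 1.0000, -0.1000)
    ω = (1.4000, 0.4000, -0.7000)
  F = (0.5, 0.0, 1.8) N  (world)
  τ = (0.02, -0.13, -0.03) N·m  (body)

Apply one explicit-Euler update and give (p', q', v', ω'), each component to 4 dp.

p' = (-0.0900, -1.8800, 1.8980)
q' = (-0.3925, -0.2149, 0.0444, -0.8932)
v' = (0.5040, 1.0000, -0.0856)
ω' = (1.4075, 0.3402, -0.6987)

precession coupling ω×(Iω) = (-0.0252, 0.0196, -0.0392)
(τ − ω×Iω)/I = (0.3767, -2.9920, 0.0657)
new body rate ω' = (1.4075, 0.3402, -0.6987)
2q̇ = q⊗(0,ω) = (-0.3523404, -0.2288872, -1.5565277, 0.1033931)
q + ½dt·q⊗(0,ω), renormalized = (-0.3925, -0.2149, 0.0444, -0.8932)
a = (0.2000, 0.0000, 0.7200)
p' = p + v·dt = (-0.0900, -1.8800, 1.8980)
v + (F/m)dt = (0.5040, 1.0000, -0.0856)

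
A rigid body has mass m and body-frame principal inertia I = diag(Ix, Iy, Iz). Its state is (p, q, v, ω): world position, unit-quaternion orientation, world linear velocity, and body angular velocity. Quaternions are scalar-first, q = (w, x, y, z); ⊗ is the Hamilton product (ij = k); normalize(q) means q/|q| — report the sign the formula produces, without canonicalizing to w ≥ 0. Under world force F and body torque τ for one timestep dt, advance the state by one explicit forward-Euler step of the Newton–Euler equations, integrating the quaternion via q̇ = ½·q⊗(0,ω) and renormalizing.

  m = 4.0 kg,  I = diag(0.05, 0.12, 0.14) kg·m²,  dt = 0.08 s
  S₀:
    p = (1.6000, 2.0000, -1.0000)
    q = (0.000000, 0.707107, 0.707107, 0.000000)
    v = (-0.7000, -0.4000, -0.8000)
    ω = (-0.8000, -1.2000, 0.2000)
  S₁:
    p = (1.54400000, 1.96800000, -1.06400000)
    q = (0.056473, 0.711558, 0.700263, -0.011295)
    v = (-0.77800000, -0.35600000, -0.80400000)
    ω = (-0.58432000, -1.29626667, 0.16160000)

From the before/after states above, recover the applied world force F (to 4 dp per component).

F = (-3.9000, 2.2000, -0.2000)

Δv = v₁−v₀ = (-0.07800000, 0.04400000, -0.00400000)
m·(v₁−v₀)/dt = (-3.9000, 2.2000, -0.2000)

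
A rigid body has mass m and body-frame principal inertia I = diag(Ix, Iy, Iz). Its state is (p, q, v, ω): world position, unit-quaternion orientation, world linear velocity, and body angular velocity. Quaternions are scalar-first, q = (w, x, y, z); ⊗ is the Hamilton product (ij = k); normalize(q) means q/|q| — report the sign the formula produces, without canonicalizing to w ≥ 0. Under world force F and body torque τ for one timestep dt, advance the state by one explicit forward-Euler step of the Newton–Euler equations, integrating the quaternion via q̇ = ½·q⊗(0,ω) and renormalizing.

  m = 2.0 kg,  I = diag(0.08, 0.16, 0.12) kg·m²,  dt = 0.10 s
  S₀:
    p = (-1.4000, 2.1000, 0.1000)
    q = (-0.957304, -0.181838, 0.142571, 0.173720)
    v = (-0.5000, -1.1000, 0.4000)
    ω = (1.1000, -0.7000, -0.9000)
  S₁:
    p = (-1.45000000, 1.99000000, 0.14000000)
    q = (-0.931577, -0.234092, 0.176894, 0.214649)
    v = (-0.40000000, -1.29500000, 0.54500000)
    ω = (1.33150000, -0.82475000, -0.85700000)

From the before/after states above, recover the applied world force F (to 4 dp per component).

F = (2.0000, -3.9000, 2.9000)

Δv = v₁−v₀ = (0.10000000, -0.19500000, 0.14500000)
F = m·Δv/dt = (2.0000, -3.9000, 2.9000)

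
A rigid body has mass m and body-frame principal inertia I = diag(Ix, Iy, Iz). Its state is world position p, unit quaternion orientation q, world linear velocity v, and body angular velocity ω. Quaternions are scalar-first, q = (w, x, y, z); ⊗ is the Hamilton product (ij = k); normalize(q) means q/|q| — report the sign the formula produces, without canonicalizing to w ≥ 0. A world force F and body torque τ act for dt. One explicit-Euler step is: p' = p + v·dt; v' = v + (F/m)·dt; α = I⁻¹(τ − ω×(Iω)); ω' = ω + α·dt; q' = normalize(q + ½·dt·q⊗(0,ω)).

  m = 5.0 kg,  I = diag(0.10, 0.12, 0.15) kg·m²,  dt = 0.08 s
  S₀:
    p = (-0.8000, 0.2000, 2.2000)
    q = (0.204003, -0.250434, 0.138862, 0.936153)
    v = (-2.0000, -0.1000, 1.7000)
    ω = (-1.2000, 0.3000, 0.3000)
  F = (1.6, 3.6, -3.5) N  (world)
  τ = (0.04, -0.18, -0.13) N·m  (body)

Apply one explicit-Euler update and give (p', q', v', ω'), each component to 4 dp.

linear accel F/m = (0.3200, 0.7200, -0.7000)
p' = p + v·dt = (-0.9600, 0.1920, 2.3360)
new velocity v' = (-1.9744, -0.0424, 1.6440)
ω×(Iω) gyroscopic = (0.0027, 0.0180, -0.0072)
angular accel α = (0.3730, -1.6500, -0.8187)
ω + α·dt = (-1.1702, 0.1680, 0.2345)
2q̇ = q⊗(0,ω) = (-0.6230253, -0.4839909, -0.9870525, 0.1527051)
updated quaternion q' = (0.1789, -0.2694, 0.0993, 0.9410)

p' = (-0.9600, 0.1920, 2.3360)
q' = (0.1789, -0.2694, 0.0993, 0.9410)
v' = (-1.9744, -0.0424, 1.6440)
ω' = (-1.1702, 0.1680, 0.2345)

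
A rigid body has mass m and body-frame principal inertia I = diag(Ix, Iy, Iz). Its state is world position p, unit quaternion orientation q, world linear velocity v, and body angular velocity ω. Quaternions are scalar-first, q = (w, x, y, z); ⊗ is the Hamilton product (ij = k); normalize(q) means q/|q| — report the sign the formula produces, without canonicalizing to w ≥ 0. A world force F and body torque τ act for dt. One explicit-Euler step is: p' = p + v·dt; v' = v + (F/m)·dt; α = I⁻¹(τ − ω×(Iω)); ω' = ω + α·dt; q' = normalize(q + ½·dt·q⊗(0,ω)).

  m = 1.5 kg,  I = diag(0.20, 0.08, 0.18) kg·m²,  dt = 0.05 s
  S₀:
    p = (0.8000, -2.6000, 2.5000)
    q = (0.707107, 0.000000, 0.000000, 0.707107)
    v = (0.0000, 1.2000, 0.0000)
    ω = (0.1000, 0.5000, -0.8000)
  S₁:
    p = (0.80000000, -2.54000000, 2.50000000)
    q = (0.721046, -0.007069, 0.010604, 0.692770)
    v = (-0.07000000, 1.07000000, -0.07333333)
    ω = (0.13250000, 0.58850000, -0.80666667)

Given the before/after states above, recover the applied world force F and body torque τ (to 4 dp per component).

v₁ − v₀ = (-0.07000000, -0.13000000, -0.07333333)
applied force F = (-2.1000, -3.9000, -2.2000)
Δω = ω₁−ω₀ = (0.03250000, 0.08850000, -0.00666667)
ω₀×(Iω₀) = (-0.0400, -0.0016, -0.0060)
τ = I·(Δω/dt) + ω₀×(Iω₀) = (0.0900, 0.1400, -0.0300)

F = (-2.1000, -3.9000, -2.2000)
τ = (0.0900, 0.1400, -0.0300)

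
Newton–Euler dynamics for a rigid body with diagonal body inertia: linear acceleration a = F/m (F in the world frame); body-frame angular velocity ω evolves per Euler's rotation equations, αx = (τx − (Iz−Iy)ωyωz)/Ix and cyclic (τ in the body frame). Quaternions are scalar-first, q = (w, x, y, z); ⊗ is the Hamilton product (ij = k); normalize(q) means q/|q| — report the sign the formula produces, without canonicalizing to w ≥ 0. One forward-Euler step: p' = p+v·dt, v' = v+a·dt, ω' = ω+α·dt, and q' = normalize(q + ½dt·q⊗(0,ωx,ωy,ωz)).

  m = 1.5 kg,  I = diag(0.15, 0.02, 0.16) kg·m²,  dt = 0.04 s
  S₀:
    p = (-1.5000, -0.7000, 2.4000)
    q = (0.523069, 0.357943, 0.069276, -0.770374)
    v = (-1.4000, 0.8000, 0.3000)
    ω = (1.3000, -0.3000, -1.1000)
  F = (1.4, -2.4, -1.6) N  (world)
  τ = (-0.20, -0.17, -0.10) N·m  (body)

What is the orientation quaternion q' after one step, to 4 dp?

q' = (0.4969, 0.3652, 0.0540, -0.7854)

Hamilton product q⊗(0,ω) = (-1.2919545, 0.3726739, -0.7646696, -0.7728176)
q + ½dt·q⊗(0,ω), renormalized = (0.4969, 0.3652, 0.0540, -0.7854)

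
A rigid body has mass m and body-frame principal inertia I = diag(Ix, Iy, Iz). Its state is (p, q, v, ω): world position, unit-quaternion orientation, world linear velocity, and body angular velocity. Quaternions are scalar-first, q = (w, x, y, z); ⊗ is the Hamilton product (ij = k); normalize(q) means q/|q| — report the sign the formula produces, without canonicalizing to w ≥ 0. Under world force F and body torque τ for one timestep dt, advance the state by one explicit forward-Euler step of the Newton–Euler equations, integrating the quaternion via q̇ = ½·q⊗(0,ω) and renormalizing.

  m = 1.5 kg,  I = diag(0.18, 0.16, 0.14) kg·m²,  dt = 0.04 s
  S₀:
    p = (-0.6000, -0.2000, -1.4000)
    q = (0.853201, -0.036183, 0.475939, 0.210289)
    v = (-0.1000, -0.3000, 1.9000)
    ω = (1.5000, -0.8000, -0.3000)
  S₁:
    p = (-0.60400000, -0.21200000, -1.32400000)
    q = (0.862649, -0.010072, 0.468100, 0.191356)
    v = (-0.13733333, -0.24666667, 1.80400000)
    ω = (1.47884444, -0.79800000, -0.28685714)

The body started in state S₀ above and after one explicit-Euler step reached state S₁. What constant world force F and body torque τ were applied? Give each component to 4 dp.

F = (-1.4000, 2.0000, -3.6000)
τ = (-0.1000, -0.0100, 0.0700)

rate change Δω = (-0.02115556, 0.00200000, 0.01314286)
gyro term ω₀×Iω₀ = (-0.0048, -0.0180, 0.0240)
I·α + gyro = (-0.1000, -0.0100, 0.0700)
v₁ − v₀ = (-0.03733333, 0.05333333, -0.09600000)
m·(v₁−v₀)/dt = (-1.4000, 2.0000, -3.6000)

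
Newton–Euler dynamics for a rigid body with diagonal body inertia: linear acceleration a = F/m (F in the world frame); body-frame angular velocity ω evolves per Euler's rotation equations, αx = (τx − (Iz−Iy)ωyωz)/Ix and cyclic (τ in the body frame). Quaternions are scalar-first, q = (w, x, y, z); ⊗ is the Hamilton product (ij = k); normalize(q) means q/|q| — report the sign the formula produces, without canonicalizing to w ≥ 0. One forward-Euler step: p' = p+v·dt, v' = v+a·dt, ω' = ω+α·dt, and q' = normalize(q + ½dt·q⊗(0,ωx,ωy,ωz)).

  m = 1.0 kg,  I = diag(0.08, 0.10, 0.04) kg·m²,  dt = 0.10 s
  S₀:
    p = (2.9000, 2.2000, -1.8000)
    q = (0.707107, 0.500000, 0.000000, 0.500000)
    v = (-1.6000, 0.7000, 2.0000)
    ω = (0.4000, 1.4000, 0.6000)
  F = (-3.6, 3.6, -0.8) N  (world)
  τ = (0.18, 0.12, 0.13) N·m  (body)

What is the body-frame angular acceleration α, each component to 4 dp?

α = (2.8800, 1.1040, 2.9700)

ω×(Iω) gyroscopic = (-0.0504, 0.0096, 0.0112)
α = I⁻¹(τ − ω×Iω) = (2.8800, 1.1040, 2.9700)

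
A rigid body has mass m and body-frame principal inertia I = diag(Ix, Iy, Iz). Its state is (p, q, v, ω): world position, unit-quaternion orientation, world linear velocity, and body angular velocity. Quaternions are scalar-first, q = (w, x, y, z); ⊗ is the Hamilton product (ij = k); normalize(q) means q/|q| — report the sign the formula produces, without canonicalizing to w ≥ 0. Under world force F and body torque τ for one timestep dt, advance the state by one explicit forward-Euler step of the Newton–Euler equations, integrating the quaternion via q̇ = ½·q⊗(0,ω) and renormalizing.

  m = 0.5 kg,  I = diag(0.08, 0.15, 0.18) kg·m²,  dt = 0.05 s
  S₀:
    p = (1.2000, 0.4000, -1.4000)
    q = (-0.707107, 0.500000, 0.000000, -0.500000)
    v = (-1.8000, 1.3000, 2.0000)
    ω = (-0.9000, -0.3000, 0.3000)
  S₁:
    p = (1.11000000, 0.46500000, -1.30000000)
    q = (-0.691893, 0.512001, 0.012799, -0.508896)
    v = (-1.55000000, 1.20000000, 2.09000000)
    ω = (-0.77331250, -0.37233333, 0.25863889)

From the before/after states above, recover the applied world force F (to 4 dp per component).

v₁ − v₀ = (0.25000000, -0.10000000, 0.09000000)
m·(v₁−v₀)/dt = (2.5000, -1.0000, 0.9000)

F = (2.5000, -1.0000, 0.9000)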